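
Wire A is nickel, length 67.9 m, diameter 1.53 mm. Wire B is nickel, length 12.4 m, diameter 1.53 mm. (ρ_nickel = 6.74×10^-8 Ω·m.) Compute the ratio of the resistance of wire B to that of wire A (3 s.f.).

R ∝ ρL/d², so R_B/R_A = (L_B/L_A)
= (12.4/67.9) = 0.183

0.183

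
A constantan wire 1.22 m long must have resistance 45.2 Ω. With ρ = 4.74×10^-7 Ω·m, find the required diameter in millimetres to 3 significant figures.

0.128 mm

A = ρL/R = (4.74×10^-7)(1.22)/(45.2) = 1.279e-08 m²
d = 2√(A/π) = 1.276e-04 m = 0.128 mm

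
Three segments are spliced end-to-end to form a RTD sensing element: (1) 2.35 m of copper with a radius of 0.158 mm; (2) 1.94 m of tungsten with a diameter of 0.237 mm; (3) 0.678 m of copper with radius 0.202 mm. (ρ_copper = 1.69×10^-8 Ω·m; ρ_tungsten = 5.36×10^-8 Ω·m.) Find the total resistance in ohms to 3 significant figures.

2.95 Ω

Seg 1: A = πr² = π(1.5800e-04 m)² = 7.843e-08 m²
R_1 = (1.69×10^-8)(2.35)/(7.843e-08) = 0.5064 Ω
Seg 2: A = π(d/2)² = π(1.1850e-04 m)² = 4.412e-08 m²
R_2 = (5.36×10^-8)(1.94)/(4.412e-08) = 2.357 Ω
Seg 3: A = πr² = π(2.0200e-04 m)² = 1.282e-07 m²
R_3 = (1.69×10^-8)(0.678)/(1.282e-07) = 0.08938 Ω
R_total = R_1 + R_2 + R_3 = 2.95 Ω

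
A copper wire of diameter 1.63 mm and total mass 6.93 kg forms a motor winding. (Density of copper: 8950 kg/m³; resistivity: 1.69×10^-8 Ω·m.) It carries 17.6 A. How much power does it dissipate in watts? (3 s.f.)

A = π(d/2)² = π(8.1500e-04 m)² = 2.0867e-06 m²
L = m/(density·A) = 6.93/(8950×2.0867e-06) = 371.1 m
R = ρL/A = (1.69×10^-8)(371.1)/(2.0867e-06) = 3.005 Ω
P = I²R = (17.6)² × 3.005 = 931 W

931 W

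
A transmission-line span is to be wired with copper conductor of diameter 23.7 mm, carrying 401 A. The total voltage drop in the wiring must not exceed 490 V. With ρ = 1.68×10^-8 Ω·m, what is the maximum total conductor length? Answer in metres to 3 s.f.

A = π(d/2)² = π(1.1850e-02 m)² = 4.412e-04 m²
L_max = V_max·A/(1·ρI) = (490)(4.412e-04)/(1.68×10^-8×401) = 32100 m

32100 m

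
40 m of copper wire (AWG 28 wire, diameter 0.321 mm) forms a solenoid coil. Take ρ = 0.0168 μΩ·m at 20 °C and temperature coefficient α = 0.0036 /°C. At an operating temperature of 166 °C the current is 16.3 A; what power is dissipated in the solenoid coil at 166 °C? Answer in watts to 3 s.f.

3370 W

ρ = 0.0168 μΩ·m = 1.68×10^-8 Ω·m
A = π(0.321/2 mm)² = π(1.6050e-04 m)² = 8.093e-08 m²
R₍20₎ = ρL/A = (1.68×10^-8)(40)/(8.093e-08) = 8.304 Ω
R₍166₎ = R₍20₎(1 + αΔT) = 8.304 × (1 + 0.0036×146) = 12.67 Ω
P = I²R = (16.3)² × 12.67 = 3370 W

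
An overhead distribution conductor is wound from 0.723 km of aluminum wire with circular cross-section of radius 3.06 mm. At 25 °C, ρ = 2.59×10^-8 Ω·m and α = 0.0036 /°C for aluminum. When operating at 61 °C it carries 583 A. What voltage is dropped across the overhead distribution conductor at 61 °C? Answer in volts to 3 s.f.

419 V

A = πr² = π(3.0600e-03 m)² = 2.942e-05 m²
R₍25₎ = ρL/A = (2.59×10^-8)(723)/(2.942e-05) = 0.6366 Ω
R₍61₎ = R₍25₎(1 + αΔT) = 0.6366 × (1 + 0.0036×36) = 0.7191 Ω
V = IR = 583 × 0.7191 = 419 V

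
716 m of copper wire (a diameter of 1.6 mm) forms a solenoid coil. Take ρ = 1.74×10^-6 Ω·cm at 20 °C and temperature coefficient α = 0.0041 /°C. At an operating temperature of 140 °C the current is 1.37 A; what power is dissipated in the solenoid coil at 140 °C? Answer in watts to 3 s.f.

ρ = 1.74×10^-6 Ω·cm = 1.74×10^-8 Ω·m
A = π(d/2)² = π(8.0000e-04 m)² = 2.011e-06 m²
R₍20₎ = ρL/A = (1.74×10^-8)(716)/(2.011e-06) = 6.196 Ω
R₍140₎ = R₍20₎(1 + αΔT) = 6.196 × (1 + 0.0041×120) = 9.245 Ω
P = I²R = (1.37)² × 9.245 = 17.4 W

17.4 W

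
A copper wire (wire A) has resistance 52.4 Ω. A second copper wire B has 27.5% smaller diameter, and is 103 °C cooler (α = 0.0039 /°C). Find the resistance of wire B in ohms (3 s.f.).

59.6 Ω

R ∝ ρL/d² with ρ ∝ (1+αΔT), so R_B/R_A = (1 − 27.5/100)⁻² × (1 − 0.0039×103)
= 1.903 × 0.5983 = 1.138
R_B = 1.138 × 52.4 = 59.6 Ω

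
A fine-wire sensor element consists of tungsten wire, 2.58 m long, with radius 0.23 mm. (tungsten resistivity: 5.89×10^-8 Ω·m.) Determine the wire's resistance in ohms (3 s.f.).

A = πr² = π(2.3000e-04 m)² = 1.662e-07 m²
R = ρL/A = (5.89×10^-8)(2.58 m)/(1.662e-07 m²) = 0.914 Ω

0.914 Ω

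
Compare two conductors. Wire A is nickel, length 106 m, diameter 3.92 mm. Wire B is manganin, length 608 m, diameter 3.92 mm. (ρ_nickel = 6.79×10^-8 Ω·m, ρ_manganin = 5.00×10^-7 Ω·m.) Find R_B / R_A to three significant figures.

42.2

R ∝ ρL/d², so R_B/R_A = (ρ_B/ρ_A) × (L_B/L_A)
= (5.00×10^-7/6.79×10^-8) × (608/106) = 42.2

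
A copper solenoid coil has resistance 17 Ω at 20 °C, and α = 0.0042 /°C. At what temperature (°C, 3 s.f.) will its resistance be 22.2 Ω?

92.8 °C

R = R₀(1 + α(T − T₀)) ⇒ T = T₀ + (R/R₀ − 1)/α
T = 20 + (22.2/17 − 1)/0.0042 = 20 + (0.3059)/0.0042 = 92.8 °C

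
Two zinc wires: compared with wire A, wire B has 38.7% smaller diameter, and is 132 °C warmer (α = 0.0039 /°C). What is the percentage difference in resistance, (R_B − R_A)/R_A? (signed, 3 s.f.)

303%

R ∝ ρL/d² with ρ ∝ (1+αΔT), so R_B/R_A = (1 − 38.7/100)⁻² × (1 + 0.0039×132)
= 2.661 × 1.515 = 4.031
(R_B − R_A)/R_A = 4.031 − 1 = 303%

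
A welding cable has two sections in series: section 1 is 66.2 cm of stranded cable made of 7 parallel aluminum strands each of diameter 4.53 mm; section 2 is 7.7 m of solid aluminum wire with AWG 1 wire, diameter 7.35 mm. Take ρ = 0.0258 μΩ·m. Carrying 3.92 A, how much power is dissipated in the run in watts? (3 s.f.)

ρ = 0.0258 μΩ·m = 2.58×10^-8 Ω·m
Section 1: A_strand = π(2.2650e-03)² = 1.612e-05 m²; R₁ = ρL/(N·A_s) = (2.58×10^-8)(0.662)/(7×1.612e-05) = 1.514×10^-4 Ω
Section 2: A = π(7.35/2 mm)² = π(3.6750e-03 m)² = 4.243e-05 m²
R₂ = (2.58×10^-8)(7.7)/(4.243e-05) = 0.004682 Ω
R = R₁ + R₂ = 0.004834 Ω
P = I²R = (3.92)² × 0.004834 = 0.0743 W

0.0743 W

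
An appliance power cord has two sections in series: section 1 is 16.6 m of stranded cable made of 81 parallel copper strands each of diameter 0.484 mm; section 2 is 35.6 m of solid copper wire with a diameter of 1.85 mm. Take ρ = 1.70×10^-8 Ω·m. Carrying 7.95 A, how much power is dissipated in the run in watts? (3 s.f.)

Section 1: A_strand = π(2.4200e-04)² = 1.840e-07 m²; R₁ = ρL/(N·A_s) = (1.70×10^-8)(16.6)/(81×1.840e-07) = 0.01894 Ω
Section 2: A = π(d/2)² = π(9.2500e-04 m)² = 2.688e-06 m²
R₂ = (1.70×10^-8)(35.6)/(2.688e-06) = 0.2251 Ω
R = R₁ + R₂ = 0.2441 Ω
P = I²R = (7.95)² × 0.2441 = 15.4 W

15.4 W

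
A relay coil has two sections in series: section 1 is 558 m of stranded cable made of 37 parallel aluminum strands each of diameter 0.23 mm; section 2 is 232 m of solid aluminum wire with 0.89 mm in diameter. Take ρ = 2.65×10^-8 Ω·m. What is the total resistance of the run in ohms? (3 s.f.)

19.5 Ω

Section 1: A_strand = π(1.1500e-04)² = 4.155e-08 m²; R₁ = ρL/(N·A_s) = (2.65×10^-8)(558)/(37×4.155e-08) = 9.619 Ω
Section 2: A = π(d/2)² = π(4.4500e-04 m)² = 6.221e-07 m²
R₂ = (2.65×10^-8)(232)/(6.221e-07) = 9.882 Ω
R = R₁ + R₂ = 19.5 Ω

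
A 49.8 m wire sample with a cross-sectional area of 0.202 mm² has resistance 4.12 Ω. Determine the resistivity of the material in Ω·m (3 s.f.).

A = 0.202 mm² = 2.020e-07 m²
ρ = RA/L = (4.12)(2.020e-07)/(49.8) = 1.67×10^-8 Ω·m

1.67×10^-8 Ω·m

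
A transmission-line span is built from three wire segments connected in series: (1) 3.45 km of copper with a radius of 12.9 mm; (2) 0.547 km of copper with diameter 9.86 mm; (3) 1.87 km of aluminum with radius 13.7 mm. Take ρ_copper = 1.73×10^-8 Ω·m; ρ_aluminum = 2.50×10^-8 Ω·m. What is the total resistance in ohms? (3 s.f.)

Seg 1: A = πr² = π(1.2900e-02 m)² = 5.228e-04 m²
R_1 = (1.73×10^-8)(3450)/(5.228e-04) = 0.1142 Ω
Seg 2: A = π(d/2)² = π(4.9300e-03 m)² = 7.636e-05 m²
R_2 = (1.73×10^-8)(547)/(7.636e-05) = 0.1239 Ω
Seg 3: A = πr² = π(1.3700e-02 m)² = 5.896e-04 m²
R_3 = (2.50×10^-8)(1870)/(5.896e-04) = 0.07928 Ω
R_total = R_1 + R_2 + R_3 = 0.317 Ω

0.317 Ω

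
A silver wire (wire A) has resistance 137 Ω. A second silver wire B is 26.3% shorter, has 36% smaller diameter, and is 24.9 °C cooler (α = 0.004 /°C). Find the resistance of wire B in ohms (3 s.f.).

R ∝ ρL/d² with ρ ∝ (1+αΔT), so R_B/R_A = (1 − 26.3/100) × (1 − 36/100)⁻² × (1 − 0.004×24.9)
= 0.737 × 2.441 × 0.9004 = 1.62
R_B = 1.62 × 137 = 222 Ω

222 Ω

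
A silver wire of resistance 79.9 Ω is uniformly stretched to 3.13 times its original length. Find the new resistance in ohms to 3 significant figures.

Volume constant ⇒ A' = A/k with k = 3.13. R' = ρ(kL)/(A/k) = k²R.
R' = 9.797 × 79.9 = 783 Ω

783 Ω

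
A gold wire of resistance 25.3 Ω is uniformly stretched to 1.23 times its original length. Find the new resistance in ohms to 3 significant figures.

38.3 Ω

Volume constant ⇒ A' = A/k with k = 1.23. R' = ρ(kL)/(A/k) = k²R.
R' = 1.513 × 25.3 = 38.3 Ω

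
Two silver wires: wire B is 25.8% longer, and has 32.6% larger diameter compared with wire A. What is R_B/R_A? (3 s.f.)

R ∝ L/d², so R_B/R_A = (1 + 25.8/100) × (1 + 32.6/100)⁻²
= 1.258 × 0.5687 = 0.715

0.715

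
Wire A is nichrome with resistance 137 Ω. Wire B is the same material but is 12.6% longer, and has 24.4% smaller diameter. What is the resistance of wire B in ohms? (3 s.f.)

270 Ω

R ∝ L/d², so R_B/R_A = (1 + 12.6/100) × (1 − 24.4/100)⁻²
= 1.126 × 1.75 = 1.97
R_B = 1.97 × 137 = 270 Ω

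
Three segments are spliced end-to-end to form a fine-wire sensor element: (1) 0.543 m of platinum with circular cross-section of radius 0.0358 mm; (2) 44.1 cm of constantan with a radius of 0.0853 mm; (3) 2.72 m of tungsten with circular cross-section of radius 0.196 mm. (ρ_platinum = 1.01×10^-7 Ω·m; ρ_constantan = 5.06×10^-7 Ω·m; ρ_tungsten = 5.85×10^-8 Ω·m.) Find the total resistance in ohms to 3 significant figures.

Seg 1: A = πr² = π(3.5800e-05 m)² = 4.026e-09 m²
R_1 = (1.01×10^-7)(0.543)/(4.026e-09) = 13.62 Ω
Seg 2: A = πr² = π(8.5300e-05 m)² = 2.286e-08 m²
R_2 = (5.06×10^-7)(0.441)/(2.286e-08) = 9.762 Ω
Seg 3: A = πr² = π(1.9600e-04 m)² = 1.207e-07 m²
R_3 = (5.85×10^-8)(2.72)/(1.207e-07) = 1.318 Ω
R_total = R_1 + R_2 + R_3 = 24.7 Ω

24.7 Ω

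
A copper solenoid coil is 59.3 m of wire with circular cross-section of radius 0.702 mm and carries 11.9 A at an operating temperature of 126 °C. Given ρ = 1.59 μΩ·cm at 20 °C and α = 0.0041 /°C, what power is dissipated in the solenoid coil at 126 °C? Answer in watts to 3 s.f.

124 W

ρ = 1.59 μΩ·cm = 1.59×10^-8 Ω·m
A = πr² = π(7.0200e-04 m)² = 1.548e-06 m²
R₍20₎ = ρL/A = (1.59×10^-8)(59.3)/(1.548e-06) = 0.609 Ω
R₍126₎ = R₍20₎(1 + αΔT) = 0.609 × (1 + 0.0041×106) = 0.8737 Ω
P = I²R = (11.9)² × 0.8737 = 124 W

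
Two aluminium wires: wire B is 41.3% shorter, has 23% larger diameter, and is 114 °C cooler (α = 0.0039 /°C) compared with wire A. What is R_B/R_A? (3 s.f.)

0.215

R ∝ ρL/d² with ρ ∝ (1+αΔT), so R_B/R_A = (1 − 41.3/100) × (1 + 23/100)⁻² × (1 − 0.0039×114)
= 0.587 × 0.661 × 0.5554 = 0.215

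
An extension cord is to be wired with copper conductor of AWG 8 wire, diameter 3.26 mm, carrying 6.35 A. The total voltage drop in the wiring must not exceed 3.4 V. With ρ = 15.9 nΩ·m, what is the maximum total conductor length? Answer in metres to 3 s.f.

281 m

ρ = 15.9 nΩ·m = 1.59×10^-8 Ω·m
A = π(3.26/2 mm)² = π(1.6300e-03 m)² = 8.347e-06 m²
L_max = V_max·A/(1·ρI) = (3.4)(8.347e-06)/(1.59×10^-8×6.35) = 281 m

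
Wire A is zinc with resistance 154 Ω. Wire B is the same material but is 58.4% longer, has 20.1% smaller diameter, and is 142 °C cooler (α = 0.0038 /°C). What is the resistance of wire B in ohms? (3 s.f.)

R ∝ ρL/d² with ρ ∝ (1+αΔT), so R_B/R_A = (1 + 58.4/100) × (1 − 20.1/100)⁻² × (1 − 0.0038×142)
= 1.584 × 1.566 × 0.4604 = 1.142
R_B = 1.142 × 154 = 176 Ω

176 Ω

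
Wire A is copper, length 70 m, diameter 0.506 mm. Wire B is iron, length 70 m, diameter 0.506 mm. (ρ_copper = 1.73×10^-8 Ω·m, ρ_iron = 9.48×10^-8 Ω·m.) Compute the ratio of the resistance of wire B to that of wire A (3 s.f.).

R ∝ ρL/d², so R_B/R_A = (ρ_B/ρ_A)
= (9.48×10^-8/1.73×10^-8) = 5.48

5.48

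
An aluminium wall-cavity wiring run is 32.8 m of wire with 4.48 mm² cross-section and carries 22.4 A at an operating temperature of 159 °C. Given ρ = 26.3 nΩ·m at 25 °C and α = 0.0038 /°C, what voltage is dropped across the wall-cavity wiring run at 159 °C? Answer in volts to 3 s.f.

ρ = 26.3 nΩ·m = 2.63×10^-8 Ω·m
A = 4.48 mm² = 4.480e-06 m²
R₍25₎ = ρL/A = (2.63×10^-8)(32.8)/(4.480e-06) = 0.1926 Ω
R₍159₎ = R₍25₎(1 + αΔT) = 0.1926 × (1 + 0.0038×134) = 0.2906 Ω
V = IR = 22.4 × 0.2906 = 6.51 V

6.51 V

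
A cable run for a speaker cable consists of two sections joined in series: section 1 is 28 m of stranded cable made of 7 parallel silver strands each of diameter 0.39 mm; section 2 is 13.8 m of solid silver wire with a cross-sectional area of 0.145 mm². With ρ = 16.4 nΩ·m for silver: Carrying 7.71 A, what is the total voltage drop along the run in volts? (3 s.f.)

ρ = 16.4 nΩ·m = 1.64×10^-8 Ω·m
Section 1: A_strand = π(1.9500e-04)² = 1.195e-07 m²; R₁ = ρL/(N·A_s) = (1.64×10^-8)(28)/(7×1.195e-07) = 0.5491 Ω
Section 2: A = 0.145 mm² = 1.450e-07 m²
R₂ = (1.64×10^-8)(13.8)/(1.450e-07) = 1.561 Ω
R = R₁ + R₂ = 2.11 Ω
V = IR = 7.71 × 2.11 = 16.3 V

16.3 V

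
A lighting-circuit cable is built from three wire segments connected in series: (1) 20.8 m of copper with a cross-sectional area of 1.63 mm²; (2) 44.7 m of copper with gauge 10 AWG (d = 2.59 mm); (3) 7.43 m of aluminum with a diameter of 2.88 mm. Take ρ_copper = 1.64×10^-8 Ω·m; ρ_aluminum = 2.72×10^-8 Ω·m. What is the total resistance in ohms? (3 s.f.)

Seg 1: A = 1.63 mm² = 1.630e-06 m²
R_1 = (1.64×10^-8)(20.8)/(1.630e-06) = 0.2093 Ω
Seg 2: A = π(2.59/2 mm)² = π(1.2950e-03 m)² = 5.269e-06 m²
R_2 = (1.64×10^-8)(44.7)/(5.269e-06) = 0.1391 Ω
Seg 3: A = π(d/2)² = π(1.4400e-03 m)² = 6.514e-06 m²
R_3 = (2.72×10^-8)(7.43)/(6.514e-06) = 0.03102 Ω
R_total = R_1 + R_2 + R_3 = 0.379 Ω

0.379 Ω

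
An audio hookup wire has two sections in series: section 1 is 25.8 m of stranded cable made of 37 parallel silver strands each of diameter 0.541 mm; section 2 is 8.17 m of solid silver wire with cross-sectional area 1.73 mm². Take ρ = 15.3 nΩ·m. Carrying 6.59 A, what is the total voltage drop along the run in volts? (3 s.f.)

ρ = 15.3 nΩ·m = 1.53×10^-8 Ω·m
Section 1: A_strand = π(2.7050e-04)² = 2.299e-07 m²; R₁ = ρL/(N·A_s) = (1.53×10^-8)(25.8)/(37×2.299e-07) = 0.04641 Ω
Section 2: A = 1.73 mm² = 1.730e-06 m²
R₂ = (1.53×10^-8)(8.17)/(1.730e-06) = 0.07225 Ω
R = R₁ + R₂ = 0.1187 Ω
V = IR = 6.59 × 0.1187 = 0.782 V

0.782 V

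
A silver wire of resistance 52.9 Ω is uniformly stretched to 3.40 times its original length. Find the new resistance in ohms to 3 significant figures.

612 Ω

Volume constant ⇒ A' = A/k with k = 3.4. R' = ρ(kL)/(A/k) = k²R.
R' = 11.56 × 52.9 = 612 Ω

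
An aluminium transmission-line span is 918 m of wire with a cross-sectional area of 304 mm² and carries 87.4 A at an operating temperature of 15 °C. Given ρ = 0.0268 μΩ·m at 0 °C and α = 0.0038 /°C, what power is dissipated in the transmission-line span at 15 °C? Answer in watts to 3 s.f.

ρ = 0.0268 μΩ·m = 2.68×10^-8 Ω·m
A = 304 mm² = 3.040e-04 m²
R₍0₎ = ρL/A = (2.68×10^-8)(918)/(3.040e-04) = 0.08093 Ω
R₍15₎ = R₍0₎(1 + αΔT) = 0.08093 × (1 + 0.0038×15) = 0.08554 Ω
P = I²R = (87.4)² × 0.08554 = 653 W

653 W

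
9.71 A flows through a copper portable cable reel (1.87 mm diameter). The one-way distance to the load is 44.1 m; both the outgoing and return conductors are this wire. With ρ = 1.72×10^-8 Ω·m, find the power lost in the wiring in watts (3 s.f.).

A = π(d/2)² = π(9.3500e-04 m)² = 2.746e-06 m²
Total conductor length (both ways) L = 2 × 44.1 = 88.2 m
R = ρL/A = (1.72×10^-8)(88.2)/(2.746e-06) = 0.5524 Ω
P = I²R = (9.71)² × 0.5524 = 52.1 W

52.1 W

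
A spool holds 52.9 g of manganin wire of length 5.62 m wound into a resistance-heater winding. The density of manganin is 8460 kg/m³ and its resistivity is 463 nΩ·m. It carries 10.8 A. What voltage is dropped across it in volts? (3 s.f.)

25.3 V

ρ = 463 nΩ·m = 4.63×10^-7 Ω·m
A = m/(density·L) = 0.0529/(8460×5.62) = 1.1126e-06 m²
R = ρL/A = (4.63×10^-7)(5.62)/(1.1126e-06) = 2.339 Ω
V = IR = 10.8 × 2.339 = 25.3 V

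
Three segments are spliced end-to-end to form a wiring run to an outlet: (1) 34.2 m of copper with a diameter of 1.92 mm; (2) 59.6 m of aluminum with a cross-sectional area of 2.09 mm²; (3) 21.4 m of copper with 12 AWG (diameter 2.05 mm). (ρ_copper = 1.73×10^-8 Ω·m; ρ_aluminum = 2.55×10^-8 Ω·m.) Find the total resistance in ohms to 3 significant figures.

1.04 Ω

Seg 1: A = π(d/2)² = π(9.6000e-04 m)² = 2.895e-06 m²
R_1 = (1.73×10^-8)(34.2)/(2.895e-06) = 0.2044 Ω
Seg 2: A = 2.09 mm² = 2.090e-06 m²
R_2 = (2.55×10^-8)(59.6)/(2.090e-06) = 0.7272 Ω
Seg 3: A = π(2.05/2 mm)² = π(1.0250e-03 m)² = 3.301e-06 m²
R_3 = (1.73×10^-8)(21.4)/(3.301e-06) = 0.1122 Ω
R_total = R_1 + R_2 + R_3 = 1.04 Ω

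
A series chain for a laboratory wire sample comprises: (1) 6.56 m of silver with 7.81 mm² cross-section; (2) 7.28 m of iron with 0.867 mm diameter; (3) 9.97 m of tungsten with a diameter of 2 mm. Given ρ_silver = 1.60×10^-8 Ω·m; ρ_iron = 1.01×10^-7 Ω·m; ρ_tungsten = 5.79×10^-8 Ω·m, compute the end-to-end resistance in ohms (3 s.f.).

Seg 1: A = 7.81 mm² = 7.810e-06 m²
R_1 = (1.60×10^-8)(6.56)/(7.810e-06) = 0.01344 Ω
Seg 2: A = π(d/2)² = π(4.3350e-04 m)² = 5.904e-07 m²
R_2 = (1.01×10^-7)(7.28)/(5.904e-07) = 1.245 Ω
Seg 3: A = π(d/2)² = π(1.0000e-03 m)² = 3.142e-06 m²
R_3 = (5.79×10^-8)(9.97)/(3.142e-06) = 0.1837 Ω
R_total = R_1 + R_2 + R_3 = 1.44 Ω

1.44 Ω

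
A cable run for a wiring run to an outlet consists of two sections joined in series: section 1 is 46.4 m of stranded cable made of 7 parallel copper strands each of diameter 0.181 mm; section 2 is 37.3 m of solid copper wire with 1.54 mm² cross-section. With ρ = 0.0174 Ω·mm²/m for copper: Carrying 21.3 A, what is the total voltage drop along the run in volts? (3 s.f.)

104 V

ρ = 0.0174 Ω·mm²/m = 1.74×10^-8 Ω·m
Section 1: A_strand = π(9.0500e-05)² = 2.573e-08 m²; R₁ = ρL/(N·A_s) = (1.74×10^-8)(46.4)/(7×2.573e-08) = 4.483 Ω
Section 2: A = 1.54 mm² = 1.540e-06 m²
R₂ = (1.74×10^-8)(37.3)/(1.540e-06) = 0.4214 Ω
R = R₁ + R₂ = 4.904 Ω
V = IR = 21.3 × 4.904 = 104 V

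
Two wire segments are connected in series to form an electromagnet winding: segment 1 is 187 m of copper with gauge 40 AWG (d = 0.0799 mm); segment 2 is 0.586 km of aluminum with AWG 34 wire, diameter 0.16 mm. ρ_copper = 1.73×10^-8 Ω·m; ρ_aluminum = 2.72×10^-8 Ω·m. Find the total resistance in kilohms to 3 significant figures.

Segment 1: A = π(0.0799/2 mm)² = π(3.9950e-05 m)² = 5.014e-09 m²
R₁ = ρL/A = (1.73×10^-8)(187)/(5.014e-09) = 645.2 Ω
Segment 2: A = π(0.16/2 mm)² = π(8.0000e-05 m)² = 2.011e-08 m²
R₂ = (2.72×10^-8)(586)/(2.011e-08) = 792.8 Ω
R = R₁ + R₂ = 1.44 kΩ

1.44 kΩ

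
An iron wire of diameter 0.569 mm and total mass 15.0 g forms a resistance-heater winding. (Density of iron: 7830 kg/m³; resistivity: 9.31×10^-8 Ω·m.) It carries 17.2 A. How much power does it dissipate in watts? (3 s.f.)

A = π(d/2)² = π(2.8450e-04 m)² = 2.5428e-07 m²
L = m/(density·A) = 0.015/(7830×2.5428e-07) = 7.534 m
R = ρL/A = (9.31×10^-8)(7.534)/(2.5428e-07) = 2.758 Ω
P = I²R = (17.2)² × 2.758 = 816 W

816 W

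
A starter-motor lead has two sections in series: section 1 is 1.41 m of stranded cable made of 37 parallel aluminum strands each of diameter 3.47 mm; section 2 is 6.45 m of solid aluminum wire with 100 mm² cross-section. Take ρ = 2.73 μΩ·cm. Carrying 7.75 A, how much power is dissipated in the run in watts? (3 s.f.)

ρ = 2.73 μΩ·cm = 2.73×10^-8 Ω·m
Section 1: A_strand = π(1.7350e-03)² = 9.457e-06 m²; R₁ = ρL/(N·A_s) = (2.73×10^-8)(1.41)/(37×9.457e-06) = 1.100×10^-4 Ω
Section 2: A = 100 mm² = 1.000e-04 m²
R₂ = (2.73×10^-8)(6.45)/(1.000e-04) = 0.001761 Ω
R = R₁ + R₂ = 0.001871 Ω
P = I²R = (7.75)² × 0.001871 = 0.112 W

0.112 W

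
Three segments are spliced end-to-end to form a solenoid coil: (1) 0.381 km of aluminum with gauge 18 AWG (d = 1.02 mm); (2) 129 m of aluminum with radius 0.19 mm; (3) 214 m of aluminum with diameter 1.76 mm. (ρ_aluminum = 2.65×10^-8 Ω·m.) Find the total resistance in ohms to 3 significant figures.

Seg 1: A = π(1.02/2 mm)² = π(5.1000e-04 m)² = 8.171e-07 m²
R_1 = (2.65×10^-8)(381)/(8.171e-07) = 12.36 Ω
Seg 2: A = πr² = π(1.9000e-04 m)² = 1.134e-07 m²
R_2 = (2.65×10^-8)(129)/(1.134e-07) = 30.14 Ω
Seg 3: A = π(d/2)² = π(8.8000e-04 m)² = 2.433e-06 m²
R_3 = (2.65×10^-8)(214)/(2.433e-06) = 2.331 Ω
R_total = R_1 + R_2 + R_3 = 44.8 Ω

44.8 Ω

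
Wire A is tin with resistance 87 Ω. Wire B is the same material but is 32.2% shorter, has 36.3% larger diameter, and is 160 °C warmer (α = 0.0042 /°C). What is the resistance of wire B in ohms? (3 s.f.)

R ∝ ρL/d² with ρ ∝ (1+αΔT), so R_B/R_A = (1 − 32.2/100) × (1 + 36.3/100)⁻² × (1 + 0.0042×160)
= 0.678 × 0.5383 × 1.672 = 0.6102
R_B = 0.6102 × 87 = 53.1 Ω

53.1 Ω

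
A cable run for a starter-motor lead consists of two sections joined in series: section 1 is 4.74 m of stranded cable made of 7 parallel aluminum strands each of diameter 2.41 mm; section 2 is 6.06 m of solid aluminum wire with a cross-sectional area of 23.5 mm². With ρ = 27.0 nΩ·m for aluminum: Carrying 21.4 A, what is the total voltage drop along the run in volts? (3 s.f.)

ρ = 27.0 nΩ·m = 2.70×10^-8 Ω·m
Section 1: A_strand = π(1.2050e-03)² = 4.562e-06 m²; R₁ = ρL/(N·A_s) = (2.70×10^-8)(4.74)/(7×4.562e-06) = 0.004008 Ω
Section 2: A = 23.5 mm² = 2.350e-05 m²
R₂ = (2.70×10^-8)(6.06)/(2.350e-05) = 0.006963 Ω
R = R₁ + R₂ = 0.01097 Ω
V = IR = 21.4 × 0.01097 = 0.235 V

0.235 V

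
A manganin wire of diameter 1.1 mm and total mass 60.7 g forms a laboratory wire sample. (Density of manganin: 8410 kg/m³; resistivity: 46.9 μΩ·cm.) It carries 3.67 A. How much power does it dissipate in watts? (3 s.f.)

ρ = 46.9 μΩ·cm = 4.69×10^-7 Ω·m
A = π(d/2)² = π(5.5000e-04 m)² = 9.5033e-07 m²
L = m/(density·A) = 0.0607/(8410×9.5033e-07) = 7.595 m
R = ρL/A = (4.69×10^-7)(7.595)/(9.5033e-07) = 3.748 Ω
P = I²R = (3.67)² × 3.748 = 50.5 W

50.5 W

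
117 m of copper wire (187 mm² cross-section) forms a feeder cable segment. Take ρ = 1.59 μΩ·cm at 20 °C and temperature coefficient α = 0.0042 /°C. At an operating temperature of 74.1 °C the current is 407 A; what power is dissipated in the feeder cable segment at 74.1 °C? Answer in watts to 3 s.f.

2020 W

ρ = 1.59 μΩ·cm = 1.59×10^-8 Ω·m
A = 187 mm² = 1.870e-04 m²
R₍20₎ = ρL/A = (1.59×10^-8)(117)/(1.870e-04) = 0.009948 Ω
R₍74.1₎ = R₍20₎(1 + αΔT) = 0.009948 × (1 + 0.0042×54.1) = 0.01221 Ω
P = I²R = (407)² × 0.01221 = 2020 W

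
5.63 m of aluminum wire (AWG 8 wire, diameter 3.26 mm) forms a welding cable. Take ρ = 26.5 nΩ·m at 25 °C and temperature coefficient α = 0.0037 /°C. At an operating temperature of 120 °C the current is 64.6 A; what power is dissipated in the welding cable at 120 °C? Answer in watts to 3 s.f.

101 W

ρ = 26.5 nΩ·m = 2.65×10^-8 Ω·m
A = π(3.26/2 mm)² = π(1.6300e-03 m)² = 8.347e-06 m²
R₍25₎ = ρL/A = (2.65×10^-8)(5.63)/(8.347e-06) = 0.01787 Ω
R₍120₎ = R₍25₎(1 + αΔT) = 0.01787 × (1 + 0.0037×95) = 0.02416 Ω
P = I²R = (64.6)² × 0.02416 = 101 W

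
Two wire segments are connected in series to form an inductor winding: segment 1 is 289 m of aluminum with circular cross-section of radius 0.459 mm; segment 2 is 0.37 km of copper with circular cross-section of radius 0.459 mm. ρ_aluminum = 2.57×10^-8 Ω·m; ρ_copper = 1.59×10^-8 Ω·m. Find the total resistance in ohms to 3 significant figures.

Segment 1: A = πr² = π(4.5900e-04 m)² = 6.619e-07 m²
R₁ = ρL/A = (2.57×10^-8)(289)/(6.619e-07) = 11.22 Ω
R₂ = (1.59×10^-8)(370)/(6.619e-07) = 8.888 Ω
R = R₁ + R₂ = 20.1 Ω

20.1 Ω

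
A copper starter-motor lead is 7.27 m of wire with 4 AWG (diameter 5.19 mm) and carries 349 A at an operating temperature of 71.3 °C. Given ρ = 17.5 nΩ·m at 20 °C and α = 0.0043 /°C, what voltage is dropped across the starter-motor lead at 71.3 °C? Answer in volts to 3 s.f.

ρ = 17.5 nΩ·m = 1.75×10^-8 Ω·m
A = π(5.19/2 mm)² = π(2.5950e-03 m)² = 2.116e-05 m²
R₍20₎ = ρL/A = (1.75×10^-8)(7.27)/(2.116e-05) = 0.006014 Ω
R₍71.3₎ = R₍20₎(1 + αΔT) = 0.006014 × (1 + 0.0043×51.3) = 0.00734 Ω
V = IR = 349 × 0.00734 = 2.56 V

2.56 V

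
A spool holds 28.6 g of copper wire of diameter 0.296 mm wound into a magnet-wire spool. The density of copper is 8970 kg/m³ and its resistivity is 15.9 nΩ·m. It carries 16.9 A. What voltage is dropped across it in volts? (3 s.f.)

ρ = 15.9 nΩ·m = 1.59×10^-8 Ω·m
A = π(d/2)² = π(1.4800e-04 m)² = 6.8813e-08 m²
L = m/(density·A) = 0.0286/(8970×6.8813e-08) = 46.33 m
R = ρL/A = (1.59×10^-8)(46.33)/(6.8813e-08) = 10.71 Ω
V = IR = 16.9 × 10.71 = 181 V

181 V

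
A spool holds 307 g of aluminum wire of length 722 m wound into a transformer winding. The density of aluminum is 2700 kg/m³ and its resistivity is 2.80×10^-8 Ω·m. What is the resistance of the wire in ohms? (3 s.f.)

A = m/(density·L) = 0.307/(2700×722) = 1.5748e-07 m²
R = ρL/A = (2.80×10^-8)(722)/(1.5748e-07) = 128 Ω

128 Ω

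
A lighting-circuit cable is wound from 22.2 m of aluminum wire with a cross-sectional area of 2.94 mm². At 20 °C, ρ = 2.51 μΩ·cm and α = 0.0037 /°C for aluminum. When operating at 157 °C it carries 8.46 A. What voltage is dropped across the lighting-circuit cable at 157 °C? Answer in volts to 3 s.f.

ρ = 2.51 μΩ·cm = 2.51×10^-8 Ω·m
A = 2.94 mm² = 2.940e-06 m²
R₍20₎ = ρL/A = (2.51×10^-8)(22.2)/(2.940e-06) = 0.1895 Ω
R₍157₎ = R₍20₎(1 + αΔT) = 0.1895 × (1 + 0.0037×137) = 0.2856 Ω
V = IR = 8.46 × 0.2856 = 2.42 V

2.42 V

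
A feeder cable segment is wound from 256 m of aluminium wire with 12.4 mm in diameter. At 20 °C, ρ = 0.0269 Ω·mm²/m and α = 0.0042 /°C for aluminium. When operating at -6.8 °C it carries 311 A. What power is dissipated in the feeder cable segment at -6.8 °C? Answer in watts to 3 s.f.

ρ = 0.0269 Ω·mm²/m = 2.69×10^-8 Ω·m
A = π(d/2)² = π(6.2000e-03 m)² = 1.208e-04 m²
R₍20₎ = ρL/A = (2.69×10^-8)(256)/(1.208e-04) = 0.05702 Ω
R₍-6.8₎ = R₍20₎(1 + αΔT) = 0.05702 × (1 + 0.0042×-26.8) = 0.05061 Ω
P = I²R = (311)² × 0.05061 = 4890 W

4890 W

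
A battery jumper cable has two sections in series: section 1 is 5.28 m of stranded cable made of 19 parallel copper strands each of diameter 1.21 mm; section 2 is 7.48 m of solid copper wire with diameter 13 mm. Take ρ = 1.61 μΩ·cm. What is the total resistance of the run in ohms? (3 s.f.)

ρ = 1.61 μΩ·cm = 1.61×10^-8 Ω·m
Section 1: A_strand = π(6.0500e-04)² = 1.150e-06 m²; R₁ = ρL/(N·A_s) = (1.61×10^-8)(5.28)/(19×1.150e-06) = 0.003891 Ω
Section 2: A = π(d/2)² = π(6.5000e-03 m)² = 1.327e-04 m²
R₂ = (1.61×10^-8)(7.48)/(1.327e-04) = 9.073×10^-4 Ω
R = R₁ + R₂ = 0.00480 Ω

0.00480 Ω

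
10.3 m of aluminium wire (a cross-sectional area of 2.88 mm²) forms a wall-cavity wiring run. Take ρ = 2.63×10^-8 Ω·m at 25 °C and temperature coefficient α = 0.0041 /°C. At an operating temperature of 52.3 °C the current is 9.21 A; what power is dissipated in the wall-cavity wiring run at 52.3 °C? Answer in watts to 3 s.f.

A = 2.88 mm² = 2.880e-06 m²
R₍25₎ = ρL/A = (2.63×10^-8)(10.3)/(2.880e-06) = 0.09406 Ω
R₍52.3₎ = R₍25₎(1 + αΔT) = 0.09406 × (1 + 0.0041×27.3) = 0.1046 Ω
P = I²R = (9.21)² × 0.1046 = 8.87 W

8.87 W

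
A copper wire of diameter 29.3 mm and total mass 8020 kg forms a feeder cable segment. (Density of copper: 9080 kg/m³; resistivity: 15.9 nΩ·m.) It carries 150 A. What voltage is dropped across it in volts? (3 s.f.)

ρ = 15.9 nΩ·m = 1.59×10^-8 Ω·m
A = π(d/2)² = π(1.4650e-02 m)² = 6.7426e-04 m²
L = m/(density·A) = 8020/(9080×6.7426e-04) = 1310 m
R = ρL/A = (1.59×10^-8)(1310)/(6.7426e-04) = 0.03089 Ω
V = IR = 150 × 0.03089 = 4.63 V

4.63 V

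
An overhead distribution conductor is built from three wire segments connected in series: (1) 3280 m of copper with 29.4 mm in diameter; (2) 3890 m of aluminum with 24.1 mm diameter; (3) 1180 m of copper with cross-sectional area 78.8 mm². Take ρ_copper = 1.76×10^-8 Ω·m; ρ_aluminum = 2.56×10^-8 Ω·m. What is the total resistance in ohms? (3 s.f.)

Seg 1: A = π(d/2)² = π(1.4700e-02 m)² = 6.789e-04 m²
R_1 = (1.76×10^-8)(3280)/(6.789e-04) = 0.08504 Ω
Seg 2: A = π(d/2)² = π(1.2050e-02 m)² = 4.562e-04 m²
R_2 = (2.56×10^-8)(3890)/(4.562e-04) = 0.2183 Ω
Seg 3: A = 78.8 mm² = 7.880e-05 m²
R_3 = (1.76×10^-8)(1180)/(7.880e-05) = 0.2636 Ω
R_total = R_1 + R_2 + R_3 = 0.567 Ω

0.567 Ω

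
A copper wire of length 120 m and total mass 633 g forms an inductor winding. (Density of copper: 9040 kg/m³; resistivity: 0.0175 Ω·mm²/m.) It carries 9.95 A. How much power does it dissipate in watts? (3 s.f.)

356 W

ρ = 0.0175 Ω·mm²/m = 1.75×10^-8 Ω·m
A = m/(density·L) = 0.633/(9040×120) = 5.8352e-07 m²
R = ρL/A = (1.75×10^-8)(120)/(5.8352e-07) = 3.599 Ω
P = I²R = (9.95)² × 3.599 = 356 W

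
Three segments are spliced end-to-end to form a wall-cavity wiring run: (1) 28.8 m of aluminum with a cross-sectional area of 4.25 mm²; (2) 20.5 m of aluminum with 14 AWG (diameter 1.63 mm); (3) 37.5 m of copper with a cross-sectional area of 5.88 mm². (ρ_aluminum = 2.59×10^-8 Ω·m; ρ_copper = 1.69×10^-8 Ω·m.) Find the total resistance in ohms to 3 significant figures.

0.538 Ω

Seg 1: A = 4.25 mm² = 4.250e-06 m²
R_1 = (2.59×10^-8)(28.8)/(4.250e-06) = 0.1755 Ω
Seg 2: A = π(1.63/2 mm)² = π(8.1500e-04 m)² = 2.087e-06 m²
R_2 = (2.59×10^-8)(20.5)/(2.087e-06) = 0.2544 Ω
Seg 3: A = 5.88 mm² = 5.880e-06 m²
R_3 = (1.69×10^-8)(37.5)/(5.880e-06) = 0.1078 Ω
R_total = R_1 + R_2 + R_3 = 0.538 Ω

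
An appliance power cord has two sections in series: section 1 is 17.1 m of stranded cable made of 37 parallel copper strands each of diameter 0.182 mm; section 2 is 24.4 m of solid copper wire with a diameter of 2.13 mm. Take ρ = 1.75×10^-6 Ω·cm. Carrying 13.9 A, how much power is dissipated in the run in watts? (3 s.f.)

83.2 W

ρ = 1.75×10^-6 Ω·cm = 1.75×10^-8 Ω·m
Section 1: A_strand = π(9.1000e-05)² = 2.602e-08 m²; R₁ = ρL/(N·A_s) = (1.75×10^-8)(17.1)/(37×2.602e-08) = 0.3109 Ω
Section 2: A = π(d/2)² = π(1.0650e-03 m)² = 3.563e-06 m²
R₂ = (1.75×10^-8)(24.4)/(3.563e-06) = 0.1198 Ω
R = R₁ + R₂ = 0.4307 Ω
P = I²R = (13.9)² × 0.4307 = 83.2 W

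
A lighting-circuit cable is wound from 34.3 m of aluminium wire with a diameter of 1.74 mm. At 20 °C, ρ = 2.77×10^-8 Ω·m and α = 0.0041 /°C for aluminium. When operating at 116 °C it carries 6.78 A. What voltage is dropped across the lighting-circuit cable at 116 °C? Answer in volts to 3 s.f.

3.78 V

A = π(d/2)² = π(8.7000e-04 m)² = 2.378e-06 m²
R₍20₎ = ρL/A = (2.77×10^-8)(34.3)/(2.378e-06) = 0.3996 Ω
R₍116₎ = R₍20₎(1 + αΔT) = 0.3996 × (1 + 0.0041×96) = 0.5568 Ω
V = IR = 6.78 × 0.5568 = 3.78 V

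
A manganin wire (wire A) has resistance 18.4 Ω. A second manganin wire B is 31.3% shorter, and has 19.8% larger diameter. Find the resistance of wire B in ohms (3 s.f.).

R ∝ L/d², so R_B/R_A = (1 − 31.3/100) × (1 + 19.8/100)⁻²
= 0.687 × 0.6968 = 0.4787
R_B = 0.4787 × 18.4 = 8.81 Ω

8.81 Ω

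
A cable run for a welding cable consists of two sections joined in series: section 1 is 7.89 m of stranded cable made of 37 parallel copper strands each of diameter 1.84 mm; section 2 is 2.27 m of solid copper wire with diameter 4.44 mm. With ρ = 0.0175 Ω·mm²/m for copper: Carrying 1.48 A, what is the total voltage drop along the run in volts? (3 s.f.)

ρ = 0.0175 Ω·mm²/m = 1.75×10^-8 Ω·m
Section 1: A_strand = π(9.2000e-04)² = 2.659e-06 m²; R₁ = ρL/(N·A_s) = (1.75×10^-8)(7.89)/(37×2.659e-06) = 0.001403 Ω
Section 2: A = π(d/2)² = π(2.2200e-03 m)² = 1.548e-05 m²
R₂ = (1.75×10^-8)(2.27)/(1.548e-05) = 0.002566 Ω
R = R₁ + R₂ = 0.003969 Ω
V = IR = 1.48 × 0.003969 = 0.00587 V

0.00587 V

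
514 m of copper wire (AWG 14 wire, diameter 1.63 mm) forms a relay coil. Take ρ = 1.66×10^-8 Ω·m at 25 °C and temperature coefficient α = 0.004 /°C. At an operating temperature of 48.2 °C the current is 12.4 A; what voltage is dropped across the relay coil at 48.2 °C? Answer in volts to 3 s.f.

55.4 V

A = π(1.63/2 mm)² = π(8.1500e-04 m)² = 2.087e-06 m²
R₍25₎ = ρL/A = (1.66×10^-8)(514)/(2.087e-06) = 4.089 Ω
R₍48.2₎ = R₍25₎(1 + αΔT) = 4.089 × (1 + 0.004×23.2) = 4.468 Ω
V = IR = 12.4 × 4.468 = 55.4 V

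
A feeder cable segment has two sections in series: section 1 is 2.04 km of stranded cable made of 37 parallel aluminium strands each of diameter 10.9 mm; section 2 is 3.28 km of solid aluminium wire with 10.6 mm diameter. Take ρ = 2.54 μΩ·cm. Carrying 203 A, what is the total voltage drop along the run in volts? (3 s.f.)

ρ = 2.54 μΩ·cm = 2.54×10^-8 Ω·m
Section 1: A_strand = π(5.4500e-03)² = 9.331e-05 m²; R₁ = ρL/(N·A_s) = (2.54×10^-8)(2040)/(37×9.331e-05) = 0.01501 Ω
Section 2: A = π(d/2)² = π(5.3000e-03 m)² = 8.825e-05 m²
R₂ = (2.54×10^-8)(3280)/(8.825e-05) = 0.9441 Ω
R = R₁ + R₂ = 0.9591 Ω
V = IR = 203 × 0.9591 = 195 V

195 V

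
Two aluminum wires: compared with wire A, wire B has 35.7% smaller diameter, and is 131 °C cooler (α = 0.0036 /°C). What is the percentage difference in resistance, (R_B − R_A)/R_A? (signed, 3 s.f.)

27.8%

R ∝ ρL/d² with ρ ∝ (1+αΔT), so R_B/R_A = (1 − 35.7/100)⁻² × (1 − 0.0036×131)
= 2.419 × 0.5284 = 1.278
(R_B − R_A)/R_A = 1.278 − 1 = 27.8%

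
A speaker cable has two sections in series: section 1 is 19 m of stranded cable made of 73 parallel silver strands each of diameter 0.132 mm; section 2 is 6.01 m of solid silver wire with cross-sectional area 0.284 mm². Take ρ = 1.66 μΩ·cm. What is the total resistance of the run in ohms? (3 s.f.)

ρ = 1.66 μΩ·cm = 1.66×10^-8 Ω·m
Section 1: A_strand = π(6.6000e-05)² = 1.368e-08 m²; R₁ = ρL/(N·A_s) = (1.66×10^-8)(19)/(73×1.368e-08) = 0.3157 Ω
Section 2: A = 0.284 mm² = 2.840e-07 m²
R₂ = (1.66×10^-8)(6.01)/(2.840e-07) = 0.3513 Ω
R = R₁ + R₂ = 0.667 Ω

0.667 Ω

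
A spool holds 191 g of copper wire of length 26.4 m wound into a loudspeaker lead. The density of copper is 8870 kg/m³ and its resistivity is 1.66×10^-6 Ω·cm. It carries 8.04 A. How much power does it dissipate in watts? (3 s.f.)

34.7 W

ρ = 1.66×10^-6 Ω·cm = 1.66×10^-8 Ω·m
A = m/(density·L) = 0.191/(8870×26.4) = 8.1565e-07 m²
R = ρL/A = (1.66×10^-8)(26.4)/(8.1565e-07) = 0.5373 Ω
P = I²R = (8.04)² × 0.5373 = 34.7 W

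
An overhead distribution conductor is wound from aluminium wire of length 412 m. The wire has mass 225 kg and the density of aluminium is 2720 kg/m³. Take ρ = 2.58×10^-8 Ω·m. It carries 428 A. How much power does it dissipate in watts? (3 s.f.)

9700 W

A = m/(density·L) = 225/(2720×412) = 2.0078e-04 m²
R = ρL/A = (2.58×10^-8)(412)/(2.0078e-04) = 0.05294 Ω
P = I²R = (428)² × 0.05294 = 9700 W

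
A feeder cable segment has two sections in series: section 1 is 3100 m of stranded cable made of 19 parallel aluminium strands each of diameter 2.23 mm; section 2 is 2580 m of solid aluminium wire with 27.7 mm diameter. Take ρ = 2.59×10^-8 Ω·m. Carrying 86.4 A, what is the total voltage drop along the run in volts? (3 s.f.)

103 V

Section 1: A_strand = π(1.1150e-03)² = 3.906e-06 m²; R₁ = ρL/(N·A_s) = (2.59×10^-8)(3100)/(19×3.906e-06) = 1.082 Ω
Section 2: A = π(d/2)² = π(1.3850e-02 m)² = 6.026e-04 m²
R₂ = (2.59×10^-8)(2580)/(6.026e-04) = 0.1109 Ω
R = R₁ + R₂ = 1.193 Ω
V = IR = 86.4 × 1.193 = 103 V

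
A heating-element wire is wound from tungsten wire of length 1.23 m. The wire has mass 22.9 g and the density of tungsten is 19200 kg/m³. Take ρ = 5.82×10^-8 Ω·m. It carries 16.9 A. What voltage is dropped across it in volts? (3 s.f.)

1.25 V

A = m/(density·L) = 0.0229/(19200×1.23) = 9.6968e-07 m²
R = ρL/A = (5.82×10^-8)(1.23)/(9.6968e-07) = 0.07382 Ω
V = IR = 16.9 × 0.07382 = 1.25 V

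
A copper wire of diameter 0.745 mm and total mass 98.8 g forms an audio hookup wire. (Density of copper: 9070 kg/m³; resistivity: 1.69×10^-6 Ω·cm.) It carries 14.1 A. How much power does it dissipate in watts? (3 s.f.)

193 W

ρ = 1.69×10^-6 Ω·cm = 1.69×10^-8 Ω·m
A = π(d/2)² = π(3.7250e-04 m)² = 4.3592e-07 m²
L = m/(density·A) = 0.0988/(9070×4.3592e-07) = 24.99 m
R = ρL/A = (1.69×10^-8)(24.99)/(4.3592e-07) = 0.9688 Ω
P = I²R = (14.1)² × 0.9688 = 193 W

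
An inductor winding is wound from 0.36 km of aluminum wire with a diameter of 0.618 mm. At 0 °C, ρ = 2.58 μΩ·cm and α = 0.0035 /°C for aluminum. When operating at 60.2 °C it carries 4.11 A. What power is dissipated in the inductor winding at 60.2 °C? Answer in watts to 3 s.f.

633 W

ρ = 2.58 μΩ·cm = 2.58×10^-8 Ω·m
A = π(d/2)² = π(3.0900e-04 m)² = 3.000e-07 m²
R₍0₎ = ρL/A = (2.58×10^-8)(360)/(3.000e-07) = 30.96 Ω
R₍60.2₎ = R₍0₎(1 + αΔT) = 30.96 × (1 + 0.0035×60.2) = 37.49 Ω
P = I²R = (4.11)² × 37.49 = 633 W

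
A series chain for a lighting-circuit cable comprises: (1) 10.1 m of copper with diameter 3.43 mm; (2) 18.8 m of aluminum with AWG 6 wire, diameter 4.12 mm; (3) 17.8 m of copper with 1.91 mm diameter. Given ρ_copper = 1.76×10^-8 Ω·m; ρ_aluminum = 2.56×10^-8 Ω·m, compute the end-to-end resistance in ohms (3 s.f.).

0.165 Ω

Seg 1: A = π(d/2)² = π(1.7150e-03 m)² = 9.240e-06 m²
R_1 = (1.76×10^-8)(10.1)/(9.240e-06) = 0.01924 Ω
Seg 2: A = π(4.12/2 mm)² = π(2.0600e-03 m)² = 1.333e-05 m²
R_2 = (2.56×10^-8)(18.8)/(1.333e-05) = 0.0361 Ω
Seg 3: A = π(d/2)² = π(9.5500e-04 m)² = 2.865e-06 m²
R_3 = (1.76×10^-8)(17.8)/(2.865e-06) = 0.1093 Ω
R_total = R_1 + R_2 + R_3 = 0.165 Ω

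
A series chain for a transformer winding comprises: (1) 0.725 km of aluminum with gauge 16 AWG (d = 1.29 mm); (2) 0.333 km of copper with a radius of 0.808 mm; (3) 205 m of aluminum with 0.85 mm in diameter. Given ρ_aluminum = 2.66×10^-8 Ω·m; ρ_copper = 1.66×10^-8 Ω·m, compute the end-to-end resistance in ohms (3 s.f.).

27.1 Ω

Seg 1: A = π(1.29/2 mm)² = π(6.4500e-04 m)² = 1.307e-06 m²
R_1 = (2.66×10^-8)(725)/(1.307e-06) = 14.76 Ω
Seg 2: A = πr² = π(8.0800e-04 m)² = 2.051e-06 m²
R_2 = (1.66×10^-8)(333)/(2.051e-06) = 2.695 Ω
Seg 3: A = π(d/2)² = π(4.2500e-04 m)² = 5.675e-07 m²
R_3 = (2.66×10^-8)(205)/(5.675e-07) = 9.61 Ω
R_total = R_1 + R_2 + R_3 = 27.1 Ω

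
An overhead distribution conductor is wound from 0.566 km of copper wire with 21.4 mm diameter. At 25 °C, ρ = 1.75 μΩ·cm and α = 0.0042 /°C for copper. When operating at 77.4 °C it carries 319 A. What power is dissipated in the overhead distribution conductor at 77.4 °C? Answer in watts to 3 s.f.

ρ = 1.75 μΩ·cm = 1.75×10^-8 Ω·m
A = π(d/2)² = π(1.0700e-02 m)² = 3.597e-04 m²
R₍25₎ = ρL/A = (1.75×10^-8)(566)/(3.597e-04) = 0.02754 Ω
R₍77.4₎ = R₍25₎(1 + αΔT) = 0.02754 × (1 + 0.0042×52.4) = 0.0336 Ω
P = I²R = (319)² × 0.0336 = 3420 W

3420 W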